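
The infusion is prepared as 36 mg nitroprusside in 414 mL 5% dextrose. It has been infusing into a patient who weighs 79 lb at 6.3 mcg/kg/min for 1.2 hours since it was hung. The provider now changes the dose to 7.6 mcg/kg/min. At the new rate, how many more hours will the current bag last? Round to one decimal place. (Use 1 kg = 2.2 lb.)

1.2 hours

Initial rate:
Weight = 79 lb ÷ 2.2 lb/kg = 35.90909 kg
Dose = 6.3 mcg/kg/min × 35.90909 kg = 226.2273 mcg/min
226.2273 mcg/min × 60 min/hr = 13573.64 mcg/hr
Concentration = 36 mg ÷ 414 mL = 0.08695652 mg/mL = 86.95652 mcg/mL
Rate = 13573.64 mcg/hr ÷ 86.95652 mcg/mL = 156.0968 mL/hr
Volume infused so far = 156.0968 mL/hr × 1.2 hr = 187.3162 mL
Volume remaining = 414 − 187.3162 = 226.6838 mL
New rate:
Dose = 7.6 mcg/kg/min × 35.90909 kg = 272.9091 mcg/min
272.9091 mcg/min × 60 min/hr = 16374.55 mcg/hr
Rate = 16374.55 mcg/hr ÷ 86.95652 mcg/mL = 188.3073 mL/hr
Time remaining = 226.6838 mL ÷ 188.3073 mL/hr = 1.203797 hr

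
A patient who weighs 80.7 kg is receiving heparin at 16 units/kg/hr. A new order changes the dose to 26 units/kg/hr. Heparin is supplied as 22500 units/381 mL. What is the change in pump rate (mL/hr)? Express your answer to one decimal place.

At the current dose:
Dose = 16 units/kg/hr × 80.7 kg = 1291.2 units/hr
Concentration = 22500 units ÷ 381 mL = 59.05512 units/mL
Rate = 1291.2 units/hr ÷ 59.05512 units/mL = 21.86432 mL/hr
At the new dose:
Dose = 26 units/kg/hr × 80.7 kg = 2098.2 units/hr
Rate = 2098.2 units/hr ÷ 59.05512 units/mL = 35.52952 mL/hr
Change = 35.52952 − 21.86432 = 13.6652 mL/hr → 13.6652 mL/hr increase

13.7 mL/hr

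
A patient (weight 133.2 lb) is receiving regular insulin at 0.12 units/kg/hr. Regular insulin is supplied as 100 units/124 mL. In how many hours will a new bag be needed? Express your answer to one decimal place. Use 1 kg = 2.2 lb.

13.8 hours

Weight = 133.2 lb ÷ 2.2 lb/kg = 60.54545 kg
Dose = 0.12 units/kg/hr × 60.54545 kg = 7.265455 units/hr
Concentration = 100 units ÷ 124 mL = 0.8064516 units/mL
Rate = 7.265455 units/hr ÷ 0.8064516 units/mL = 9.009164 mL/hr
Duration = 124 mL ÷ 9.009164 mL/hr = 13.76376 hr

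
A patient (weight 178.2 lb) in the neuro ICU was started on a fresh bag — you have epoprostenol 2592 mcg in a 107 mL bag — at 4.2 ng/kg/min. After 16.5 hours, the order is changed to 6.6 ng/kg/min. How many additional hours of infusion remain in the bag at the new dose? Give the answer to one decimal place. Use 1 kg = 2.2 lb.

70.3 hours

Initial rate:
Weight = 178.2 lb ÷ 2.2 lb/kg = 81 kg
Dose = 4.2 ng/kg/min × 81 kg = 340.2 ng/min
340.2 ng/min × 60 min/hr = 20412 ng/hr
Concentration = 2592 mcg ÷ 107 mL = 24.2243 mcg/mL = 24224.3 ng/mL
Rate = 20412 ng/hr ÷ 24224.3 ng/mL = 0.842625 mL/hr
Volume infused so far = 0.842625 mL/hr × 16.5 hr = 13.90331 mL
Volume remaining = 107 − 13.90331 = 93.09669 mL
New rate:
Dose = 6.6 ng/kg/min × 81 kg = 534.6 ng/min
534.6 ng/min × 60 min/hr = 32076 ng/hr
Rate = 32076 ng/hr ÷ 24224.3 ng/mL = 1.324125 mL/hr
Time remaining = 93.09669 mL ÷ 1.324125 mL/hr = 70.30808 hr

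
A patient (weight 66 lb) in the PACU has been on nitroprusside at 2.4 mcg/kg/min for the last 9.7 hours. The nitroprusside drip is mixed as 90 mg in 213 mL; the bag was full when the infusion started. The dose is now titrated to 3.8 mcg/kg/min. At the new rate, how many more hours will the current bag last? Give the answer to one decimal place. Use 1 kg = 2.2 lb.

7.0 hours

Initial rate:
Weight = 66 lb ÷ 2.2 lb/kg = 30 kg
Dose = 2.4 mcg/kg/min × 30 kg = 72 mcg/min
72 mcg/min × 60 min/hr = 4320 mcg/hr
Concentration = 90 mg ÷ 213 mL = 0.4225352 mg/mL = 422.5352 mcg/mL
Rate = 4320 mcg/hr ÷ 422.5352 mcg/mL = 10.224 mL/hr
Volume infused so far = 10.224 mL/hr × 9.7 hr = 99.1728 mL
Volume remaining = 213 − 99.1728 = 113.8272 mL
New rate:
Dose = 3.8 mcg/kg/min × 30 kg = 114 mcg/min
114 mcg/min × 60 min/hr = 6840 mcg/hr
Rate = 6840 mcg/hr ÷ 422.5352 mcg/mL = 16.188 mL/hr
Time remaining = 113.8272 mL ÷ 16.188 mL/hr = 7.031579 hr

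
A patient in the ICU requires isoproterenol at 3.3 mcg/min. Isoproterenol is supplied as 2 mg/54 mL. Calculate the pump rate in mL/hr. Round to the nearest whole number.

3.3 mcg/min × 60 min/hr = 198 mcg/hr
Concentration = 2 mg ÷ 54 mL = 0.03703704 mg/mL = 37.03704 mcg/mL
Rate = 198 mcg/hr ÷ 37.03704 mcg/mL = 5.346 mL/hr

5 mL/hr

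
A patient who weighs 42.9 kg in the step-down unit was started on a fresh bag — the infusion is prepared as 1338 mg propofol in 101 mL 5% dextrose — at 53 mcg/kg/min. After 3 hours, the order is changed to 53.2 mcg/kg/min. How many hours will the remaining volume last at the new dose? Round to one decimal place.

6.8 hours

Initial rate:
Dose = 53 mcg/kg/min × 42.9 kg = 2273.7 mcg/min
2273.7 mcg/min × 60 min/hr = 136422 mcg/hr
Concentration = 1338 mg ÷ 101 mL = 13.24752 mg/mL = 13247.52 mcg/mL
Rate = 136422 mcg/hr ÷ 13247.52 mcg/mL = 10.29792 mL/hr
Volume infused so far = 10.29792 mL/hr × 3 hr = 30.89377 mL
Volume remaining = 101 − 30.89377 = 70.10623 mL
New rate:
Dose = 53.2 mcg/kg/min × 42.9 kg = 2282.28 mcg/min
2282.28 mcg/min × 60 min/hr = 136936.8 mcg/hr
Rate = 136936.8 mcg/hr ÷ 13247.52 mcg/mL = 10.33678 mL/hr
Time remaining = 70.10623 mL ÷ 10.33678 mL/hr = 6.782209 hr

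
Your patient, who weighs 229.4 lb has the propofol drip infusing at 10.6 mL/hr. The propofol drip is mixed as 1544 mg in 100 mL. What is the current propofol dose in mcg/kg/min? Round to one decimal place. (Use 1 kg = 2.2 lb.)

26.2 mcg/kg/min

Weight = 229.4 lb ÷ 2.2 lb/kg = 104.2727 kg
Concentration = 1544 mg ÷ 100 mL = 15.44 mg/mL = 15440 mcg/mL
Drug rate = 10.6 mL/hr × 15440 mcg/mL = 163664 mcg/hr
163664 mcg/hr ÷ 60 min/hr = 2727.733 mcg/min
2727.733 mcg/min ÷ 104.2727 kg = 26.1596 mcg/kg/min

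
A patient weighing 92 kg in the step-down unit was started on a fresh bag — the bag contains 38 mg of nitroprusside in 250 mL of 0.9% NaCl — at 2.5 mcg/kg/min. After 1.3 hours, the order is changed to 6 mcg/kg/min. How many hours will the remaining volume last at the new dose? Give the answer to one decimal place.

Initial rate:
Dose = 2.5 mcg/kg/min × 92 kg = 230 mcg/min
230 mcg/min × 60 min/hr = 13800 mcg/hr
Concentration = 38 mg ÷ 250 mL = 0.152 mg/mL = 152 mcg/mL
Rate = 13800 mcg/hr ÷ 152 mcg/mL = 90.78947 mL/hr
Volume infused so far = 90.78947 mL/hr × 1.3 hr = 118.0263 mL
Volume remaining = 250 − 118.0263 = 131.9737 mL
New rate:
Dose = 6 mcg/kg/min × 92 kg = 552 mcg/min
552 mcg/min × 60 min/hr = 33120 mcg/hr
Rate = 33120 mcg/hr ÷ 152 mcg/mL = 217.8947 mL/hr
Time remaining = 131.9737 mL ÷ 217.8947 mL/hr = 0.6056763 hr

0.6 hours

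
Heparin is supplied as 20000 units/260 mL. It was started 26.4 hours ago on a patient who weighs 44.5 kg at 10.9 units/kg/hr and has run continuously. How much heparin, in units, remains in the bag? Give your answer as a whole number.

7195 units

Dose = 10.9 units/kg/hr × 44.5 kg = 485.05 units/hr
Concentration = 20000 units ÷ 260 mL = 76.92308 units/mL
Rate = 485.05 units/hr ÷ 76.92308 units/mL = 6.30565 mL/hr
Volume infused = 6.30565 mL/hr × 26.4 hr = 166.4692 mL
Volume remaining = 260 − 166.4692 = 93.53084 mL
Drug remaining = 93.53084 mL × 76.92308 units/mL = 7194.68 units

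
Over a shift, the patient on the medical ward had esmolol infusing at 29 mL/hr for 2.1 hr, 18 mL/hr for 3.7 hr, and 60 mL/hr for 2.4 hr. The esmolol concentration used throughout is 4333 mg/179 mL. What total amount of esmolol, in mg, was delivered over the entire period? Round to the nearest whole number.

Concentration = 4333 mg ÷ 179 mL = 24.2067 mg/mL
Stage 1: 29 mL/hr × 2.1 hr = 60.9 mL → 60.9 mL × 24.2067 mg/mL = 1474.188 mg
Stage 2: 18 mL/hr × 3.7 hr = 66.6 mL → 66.6 mL × 24.2067 mg/mL = 1612.166 mg
Stage 3: 60 mL/hr × 2.4 hr = 144 mL → 144 mL × 24.2067 mg/mL = 3485.765 mg
Total = 1474.188 + 1612.166 + 3485.765 = 6572.12 mg

6572 mg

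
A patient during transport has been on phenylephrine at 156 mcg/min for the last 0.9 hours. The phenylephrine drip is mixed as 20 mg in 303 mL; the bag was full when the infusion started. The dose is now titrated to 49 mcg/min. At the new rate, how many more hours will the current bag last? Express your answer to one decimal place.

Initial rate:
156 mcg/min × 60 min/hr = 9360 mcg/hr
Concentration = 20 mg ÷ 303 mL = 0.0660066 mg/mL = 66.0066 mcg/mL
Rate = 9360 mcg/hr ÷ 66.0066 mcg/mL = 141.804 mL/hr
Volume infused so far = 141.804 mL/hr × 0.9 hr = 127.6236 mL
Volume remaining = 303 − 127.6236 = 175.3764 mL
New rate:
49 mcg/min × 60 min/hr = 2940 mcg/hr
Rate = 2940 mcg/hr ÷ 66.0066 mcg/mL = 44.541 mL/hr
Time remaining = 175.3764 mL ÷ 44.541 mL/hr = 3.937415 hr

3.9 hours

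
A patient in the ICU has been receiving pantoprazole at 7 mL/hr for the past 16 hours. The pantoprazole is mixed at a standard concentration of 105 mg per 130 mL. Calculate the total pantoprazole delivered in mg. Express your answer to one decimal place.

90.5 mg

Concentration = 105 mg ÷ 130 mL = 0.8076923 mg/mL
Drug rate = 7 mL/hr × 0.8076923 mg/mL = 5.653846 mg/hr
Total = 5.653846 mg/hr × 16 hr = 90.46154 mg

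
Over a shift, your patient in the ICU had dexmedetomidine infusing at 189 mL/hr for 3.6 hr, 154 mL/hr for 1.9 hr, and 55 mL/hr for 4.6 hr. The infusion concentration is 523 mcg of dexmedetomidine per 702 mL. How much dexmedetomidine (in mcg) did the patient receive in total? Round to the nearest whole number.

Concentration = 523 mcg ÷ 702 mL = 0.7450142 mcg/mL
Stage 1: 189 mL/hr × 3.6 hr = 680.4 mL → 680.4 mL × 0.7450142 mcg/mL = 506.9077 mcg
Stage 2: 154 mL/hr × 1.9 hr = 292.6 mL → 292.6 mL × 0.7450142 mcg/mL = 217.9912 mcg
Stage 3: 55 mL/hr × 4.6 hr = 253 mL → 253 mL × 0.7450142 mcg/mL = 188.4886 mcg
Total = 506.9077 + 217.9912 + 188.4886 = 913.3875 mcg

913 mcg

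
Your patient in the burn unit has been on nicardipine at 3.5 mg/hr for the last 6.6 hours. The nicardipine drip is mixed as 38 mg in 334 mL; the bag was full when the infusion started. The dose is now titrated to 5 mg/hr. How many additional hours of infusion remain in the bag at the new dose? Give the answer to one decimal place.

3.0 hours

Initial rate:
Concentration = 38 mg ÷ 334 mL = 0.1137725 mg/mL
Rate = 3.5 mg/hr ÷ 0.1137725 mg/mL = 30.76316 mL/hr
Volume infused so far = 30.76316 mL/hr × 6.6 hr = 203.0368 mL
Volume remaining = 334 − 203.0368 = 130.9632 mL
New rate:
Rate = 5 mg/hr ÷ 0.1137725 mg/mL = 43.94737 mL/hr
Time remaining = 130.9632 mL ÷ 43.94737 mL/hr = 2.98 hr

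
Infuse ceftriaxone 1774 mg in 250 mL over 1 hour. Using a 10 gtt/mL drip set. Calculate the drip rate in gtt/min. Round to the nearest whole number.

42 gtt/min

250 mL ÷ (1 hr × 60 = 60 min) = 4.166667 mL/min
4.166667 mL/min × 10 gtt/mL = 41.66667 gtt/min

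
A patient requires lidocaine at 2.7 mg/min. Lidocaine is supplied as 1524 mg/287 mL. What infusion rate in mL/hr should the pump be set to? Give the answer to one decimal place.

2.7 mg/min × 60 min/hr = 162 mg/hr
Concentration = 1524 mg ÷ 287 mL = 5.310105 mg/mL
Rate = 162 mg/hr ÷ 5.310105 mg/mL = 30.50787 mL/hr

30.5 mL/hr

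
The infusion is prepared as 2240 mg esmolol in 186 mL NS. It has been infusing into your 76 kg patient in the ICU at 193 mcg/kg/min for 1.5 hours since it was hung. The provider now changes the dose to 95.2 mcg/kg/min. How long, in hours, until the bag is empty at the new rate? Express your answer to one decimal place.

Initial rate:
Dose = 193 mcg/kg/min × 76 kg = 14668 mcg/min
14668 mcg/min × 60 min/hr = 880080 mcg/hr
Concentration = 2240 mg ÷ 186 mL = 12.04301 mg/mL = 12043.01 mcg/mL
Rate = 880080 mcg/hr ÷ 12043.01 mcg/mL = 73.07807 mL/hr
Volume infused so far = 73.07807 mL/hr × 1.5 hr = 109.6171 mL
Volume remaining = 186 − 109.6171 = 76.38289 mL
New rate:
Dose = 95.2 mcg/kg/min × 76 kg = 7235.2 mcg/min
7235.2 mcg/min × 60 min/hr = 434112 mcg/hr
Rate = 434112 mcg/hr ÷ 12043.01 mcg/mL = 36.0468 mL/hr
Time remaining = 76.38289 mL ÷ 36.0468 mL/hr = 2.118992 hr

2.1 hours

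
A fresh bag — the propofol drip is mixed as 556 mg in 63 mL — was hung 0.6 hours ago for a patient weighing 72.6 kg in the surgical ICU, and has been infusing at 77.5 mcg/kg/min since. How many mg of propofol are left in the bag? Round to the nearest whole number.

353 mg

Dose = 77.5 mcg/kg/min × 72.6 kg = 5626.5 mcg/min
5626.5 mcg/min × 60 min/hr = 337590 mcg/hr
Concentration = 556 mg ÷ 63 mL = 8.825397 mg/mL = 8825.397 mcg/mL
Rate = 337590 mcg/hr ÷ 8825.397 mcg/mL = 38.2521 mL/hr
Volume infused = 38.2521 mL/hr × 0.6 hr = 22.95126 mL
Volume remaining = 63 − 22.95126 = 40.04874 mL
Drug remaining = 40.04874 mL × 8825.397 mcg/mL = 353446 mcg = 353.446 mg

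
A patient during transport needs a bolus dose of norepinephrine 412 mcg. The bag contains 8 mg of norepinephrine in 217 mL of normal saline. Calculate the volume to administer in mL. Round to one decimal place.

Concentration = 8 mg ÷ 217 mL = 0.03686636 mg/mL = 36.86636 mcg/mL
Volume = 412 mcg ÷ 36.86636 mcg/mL = 11.1755 mL

11.2 mL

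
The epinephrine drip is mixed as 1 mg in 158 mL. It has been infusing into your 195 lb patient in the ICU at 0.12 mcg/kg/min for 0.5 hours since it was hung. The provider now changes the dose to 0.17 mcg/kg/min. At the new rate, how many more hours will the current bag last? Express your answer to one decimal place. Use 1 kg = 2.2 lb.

0.8 hours

Initial rate:
Weight = 195 lb ÷ 2.2 lb/kg = 88.63636 kg
Dose = 0.12 mcg/kg/min × 88.63636 kg = 10.63636 mcg/min
10.63636 mcg/min × 60 min/hr = 638.1818 mcg/hr
Concentration = 1 mg ÷ 158 mL = 0.006329114 mg/mL = 6.329114 mcg/mL
Rate = 638.1818 mcg/hr ÷ 6.329114 mcg/mL = 100.8327 mL/hr
Volume infused so far = 100.8327 mL/hr × 0.5 hr = 50.41636 mL
Volume remaining = 158 − 50.41636 = 107.5836 mL
New rate:
Dose = 0.17 mcg/kg/min × 88.63636 kg = 15.06818 mcg/min
15.06818 mcg/min × 60 min/hr = 904.0909 mcg/hr
Rate = 904.0909 mcg/hr ÷ 6.329114 mcg/mL = 142.8464 mL/hr
Time remaining = 107.5836 mL ÷ 142.8464 mL/hr = 0.7531423 hr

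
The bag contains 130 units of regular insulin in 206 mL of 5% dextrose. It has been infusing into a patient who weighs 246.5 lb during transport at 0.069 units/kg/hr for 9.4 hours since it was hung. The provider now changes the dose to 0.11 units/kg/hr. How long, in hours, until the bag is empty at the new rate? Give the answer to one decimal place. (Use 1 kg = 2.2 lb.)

4.7 hours

Initial rate:
Weight = 246.5 lb ÷ 2.2 lb/kg = 112.0455 kg
Dose = 0.069 units/kg/hr × 112.0455 kg = 7.731136 units/hr
Concentration = 130 units ÷ 206 mL = 0.631068 units/mL
Rate = 7.731136 units/hr ÷ 0.631068 units/mL = 12.25088 mL/hr
Volume infused so far = 12.25088 mL/hr × 9.4 hr = 115.1582 mL
Volume remaining = 206 − 115.1582 = 90.84175 mL
New rate:
Dose = 0.11 units/kg/hr × 112.0455 kg = 12.325 units/hr
Rate = 12.325 units/hr ÷ 0.631068 units/mL = 19.53038 mL/hr
Time remaining = 90.84175 mL ÷ 19.53038 mL/hr = 4.651304 hr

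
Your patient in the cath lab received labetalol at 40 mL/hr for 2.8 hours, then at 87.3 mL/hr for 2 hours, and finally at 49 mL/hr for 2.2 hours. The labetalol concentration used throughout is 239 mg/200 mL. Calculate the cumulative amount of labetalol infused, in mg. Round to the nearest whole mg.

Concentration = 239 mg ÷ 200 mL = 1.195 mg/mL
Stage 1: 40 mL/hr × 2.8 hr = 112 mL → 112 mL × 1.195 mg/mL = 133.84 mg
Stage 2: 87.3 mL/hr × 2 hr = 174.6 mL → 174.6 mL × 1.195 mg/mL = 208.647 mg
Stage 3: 49 mL/hr × 2.2 hr = 107.8 mL → 107.8 mL × 1.195 mg/mL = 128.821 mg
Total = 133.84 + 208.647 + 128.821 = 471.308 mg

471 mg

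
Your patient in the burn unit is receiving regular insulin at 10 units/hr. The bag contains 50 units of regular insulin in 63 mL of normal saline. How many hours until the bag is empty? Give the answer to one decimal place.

Concentration = 50 units ÷ 63 mL = 0.7936508 units/mL
Rate = 10 units/hr ÷ 0.7936508 units/mL = 12.6 mL/hr
Duration = 63 mL ÷ 12.6 mL/hr = 5 hr

5.0 hours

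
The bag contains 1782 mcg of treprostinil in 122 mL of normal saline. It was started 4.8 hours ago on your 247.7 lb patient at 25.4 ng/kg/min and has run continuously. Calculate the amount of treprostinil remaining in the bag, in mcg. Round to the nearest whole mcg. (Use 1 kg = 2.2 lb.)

Weight = 247.7 lb ÷ 2.2 lb/kg = 112.5909 kg
Dose = 25.4 ng/kg/min × 112.5909 kg = 2859.809 ng/min
2859.809 ng/min × 60 min/hr = 171588.5 ng/hr
Concentration = 1782 mcg ÷ 122 mL = 14.60656 mcg/mL = 14606.56 ng/mL
Rate = 171588.5 ng/hr ÷ 14606.56 ng/mL = 11.74736 mL/hr
Volume infused = 11.74736 mL/hr × 4.8 hr = 56.38735 mL
Volume remaining = 122 − 56.38735 = 65.61265 mL
Drug remaining = 65.61265 mL × 14606.56 ng/mL = 958375 ng = 958.375 mcg

958 mcg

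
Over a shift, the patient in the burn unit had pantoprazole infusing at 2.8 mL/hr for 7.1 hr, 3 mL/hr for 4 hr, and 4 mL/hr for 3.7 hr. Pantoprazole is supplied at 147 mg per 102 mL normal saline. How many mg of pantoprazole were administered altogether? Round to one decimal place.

Concentration = 147 mg ÷ 102 mL = 1.441176 mg/mL
Stage 1: 2.8 mL/hr × 7.1 hr = 19.88 mL → 19.88 mL × 1.441176 mg/mL = 28.65059 mg
Stage 2: 3 mL/hr × 4 hr = 12 mL → 12 mL × 1.441176 mg/mL = 17.29412 mg
Stage 3: 4 mL/hr × 3.7 hr = 14.8 mL → 14.8 mL × 1.441176 mg/mL = 21.32941 mg
Total = 28.65059 + 17.29412 + 21.32941 = 67.27412 mg

67.3 mg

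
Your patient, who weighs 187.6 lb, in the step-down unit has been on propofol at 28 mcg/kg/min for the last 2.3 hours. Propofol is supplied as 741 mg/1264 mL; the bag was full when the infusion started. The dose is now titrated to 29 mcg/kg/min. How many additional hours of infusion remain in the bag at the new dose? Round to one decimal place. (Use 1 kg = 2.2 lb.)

Initial rate:
Weight = 187.6 lb ÷ 2.2 lb/kg = 85.27273 kg
Dose = 28 mcg/kg/min × 85.27273 kg = 2387.636 mcg/min
2387.636 mcg/min × 60 min/hr = 143258.2 mcg/hr
Concentration = 741 mg ÷ 1264 mL = 0.5862342 mg/mL = 586.2342 mcg/mL
Rate = 143258.2 mcg/hr ÷ 586.2342 mcg/mL = 244.3702 mL/hr
Volume infused so far = 244.3702 mL/hr × 2.3 hr = 562.0515 mL
Volume remaining = 1264 − 562.0515 = 701.9485 mL
New rate:
Dose = 29 mcg/kg/min × 85.27273 kg = 2472.909 mcg/min
2472.909 mcg/min × 60 min/hr = 148374.5 mcg/hr
Rate = 148374.5 mcg/hr ÷ 586.2342 mcg/mL = 253.0977 mL/hr
Time remaining = 701.9485 mL ÷ 253.0977 mL/hr = 2.773428 hr

2.8 hours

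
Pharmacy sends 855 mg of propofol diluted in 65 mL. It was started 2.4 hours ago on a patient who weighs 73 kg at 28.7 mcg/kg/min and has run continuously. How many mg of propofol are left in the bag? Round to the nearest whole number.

553 mg

Dose = 28.7 mcg/kg/min × 73 kg = 2095.1 mcg/min
2095.1 mcg/min × 60 min/hr = 125706 mcg/hr
Concentration = 855 mg ÷ 65 mL = 13.15385 mg/mL = 13153.85 mcg/mL
Rate = 125706 mcg/hr ÷ 13153.85 mcg/mL = 9.556596 mL/hr
Volume infused = 9.556596 mL/hr × 2.4 hr = 22.93583 mL
Volume remaining = 65 − 22.93583 = 42.06417 mL
Drug remaining = 42.06417 mL × 13153.85 mcg/mL = 553305.6 mcg = 553.3056 mg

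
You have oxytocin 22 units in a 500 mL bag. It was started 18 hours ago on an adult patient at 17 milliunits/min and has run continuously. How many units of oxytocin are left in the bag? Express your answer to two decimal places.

17 milliunits/min × 60 min/hr = 1020 milliunits/hr
Concentration = 22 units ÷ 500 mL = 0.044 units/mL = 44 milliunits/mL
Rate = 1020 milliunits/hr ÷ 44 milliunits/mL = 23.18182 mL/hr
Volume infused = 23.18182 mL/hr × 18 hr = 417.2727 mL
Volume remaining = 500 − 417.2727 = 82.72727 mL
Drug remaining = 82.72727 mL × 44 milliunits/mL = 3640 milliunits = 3.64 units

3.64 units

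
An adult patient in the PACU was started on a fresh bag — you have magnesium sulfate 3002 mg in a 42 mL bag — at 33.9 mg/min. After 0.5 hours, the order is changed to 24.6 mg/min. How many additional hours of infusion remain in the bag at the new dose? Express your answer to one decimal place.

Initial rate:
33.9 mg/min × 60 min/hr = 2034 mg/hr
Concentration = 3002 mg ÷ 42 mL = 71.47619 mg/mL
Rate = 2034 mg/hr ÷ 71.47619 mg/mL = 28.45703 mL/hr
Volume infused so far = 28.45703 mL/hr × 0.5 hr = 14.22851 mL
Volume remaining = 42 − 14.22851 = 27.77149 mL
New rate:
24.6 mg/min × 60 min/hr = 1476 mg/hr
Rate = 1476 mg/hr ÷ 71.47619 mg/mL = 20.65023 mL/hr
Time remaining = 27.77149 mL ÷ 20.65023 mL/hr = 1.344851 hr

1.3 hours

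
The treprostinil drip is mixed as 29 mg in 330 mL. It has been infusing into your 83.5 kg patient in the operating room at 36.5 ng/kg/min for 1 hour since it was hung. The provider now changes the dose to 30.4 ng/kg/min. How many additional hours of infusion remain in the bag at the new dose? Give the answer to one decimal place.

189.2 hours

Initial rate:
Dose = 36.5 ng/kg/min × 83.5 kg = 3047.75 ng/min
3047.75 ng/min × 60 min/hr = 182865 ng/hr
Concentration = 29 mg ÷ 330 mL = 0.08787879 mg/mL = 87878.79 ng/mL
Rate = 182865 ng/hr ÷ 87878.79 ng/mL = 2.080878 mL/hr
Volume infused so far = 2.080878 mL/hr × 1 hr = 2.080878 mL
Volume remaining = 330 − 2.080878 = 327.9191 mL
New rate:
Dose = 30.4 ng/kg/min × 83.5 kg = 2538.4 ng/min
2538.4 ng/min × 60 min/hr = 152304 ng/hr
Rate = 152304 ng/hr ÷ 87878.79 ng/mL = 1.733114 mL/hr
Time remaining = 327.9191 mL ÷ 1.733114 mL/hr = 189.208 hr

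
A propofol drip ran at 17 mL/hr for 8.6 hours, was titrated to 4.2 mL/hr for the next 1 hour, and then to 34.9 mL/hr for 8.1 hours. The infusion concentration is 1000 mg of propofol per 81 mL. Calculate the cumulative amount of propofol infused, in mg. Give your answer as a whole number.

5347 mg

Concentration = 1000 mg ÷ 81 mL = 12.34568 mg/mL
Stage 1: 17 mL/hr × 8.6 hr = 146.2 mL → 146.2 mL × 12.34568 mg/mL = 1804.938 mg
Stage 2: 4.2 mL/hr × 1 hr = 4.2 mL → 4.2 mL × 12.34568 mg/mL = 51.85185 mg
Stage 3: 34.9 mL/hr × 8.1 hr = 282.69 mL → 282.69 mL × 12.34568 mg/mL = 3490 mg
Total = 1804.938 + 51.85185 + 3490 = 5346.79 mg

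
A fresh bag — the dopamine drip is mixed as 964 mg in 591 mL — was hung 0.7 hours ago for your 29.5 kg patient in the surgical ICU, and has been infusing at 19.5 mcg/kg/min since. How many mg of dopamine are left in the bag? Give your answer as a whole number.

Dose = 19.5 mcg/kg/min × 29.5 kg = 575.25 mcg/min
575.25 mcg/min × 60 min/hr = 34515 mcg/hr
Concentration = 964 mg ÷ 591 mL = 1.631134 mg/mL = 1631.134 mcg/mL
Rate = 34515 mcg/hr ÷ 1631.134 mcg/mL = 21.16013 mL/hr
Volume infused = 21.16013 mL/hr × 0.7 hr = 14.81209 mL
Volume remaining = 591 − 14.81209 = 576.1879 mL
Drug remaining = 576.1879 mL × 1631.134 mcg/mL = 939839.5 mcg = 939.8395 mg

940 mg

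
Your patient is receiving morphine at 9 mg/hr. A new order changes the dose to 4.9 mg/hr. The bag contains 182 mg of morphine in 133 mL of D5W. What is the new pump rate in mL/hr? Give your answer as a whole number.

Concentration = 182 mg ÷ 133 mL = 1.368421 mg/mL
Rate = 4.9 mg/hr ÷ 1.368421 mg/mL = 3.580769 mL/hr

4 mL/hr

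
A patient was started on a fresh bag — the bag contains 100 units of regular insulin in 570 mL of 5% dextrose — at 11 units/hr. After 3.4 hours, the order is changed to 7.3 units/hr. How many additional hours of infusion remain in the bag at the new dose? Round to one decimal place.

Initial rate:
Concentration = 100 units ÷ 570 mL = 0.1754386 units/mL
Rate = 11 units/hr ÷ 0.1754386 units/mL = 62.7 mL/hr
Volume infused so far = 62.7 mL/hr × 3.4 hr = 213.18 mL
Volume remaining = 570 − 213.18 = 356.82 mL
New rate:
Rate = 7.3 units/hr ÷ 0.1754386 units/mL = 41.61 mL/hr
Time remaining = 356.82 mL ÷ 41.61 mL/hr = 8.575342 hr

8.6 hours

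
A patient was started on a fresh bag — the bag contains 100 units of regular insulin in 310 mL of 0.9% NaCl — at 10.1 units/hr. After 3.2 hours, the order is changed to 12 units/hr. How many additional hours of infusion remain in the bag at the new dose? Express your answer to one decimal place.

Initial rate:
Concentration = 100 units ÷ 310 mL = 0.3225806 units/mL
Rate = 10.1 units/hr ÷ 0.3225806 units/mL = 31.31 mL/hr
Volume infused so far = 31.31 mL/hr × 3.2 hr = 100.192 mL
Volume remaining = 310 − 100.192 = 209.808 mL
New rate:
Rate = 12 units/hr ÷ 0.3225806 units/mL = 37.2 mL/hr
Time remaining = 209.808 mL ÷ 37.2 mL/hr = 5.64 hr

5.6 hours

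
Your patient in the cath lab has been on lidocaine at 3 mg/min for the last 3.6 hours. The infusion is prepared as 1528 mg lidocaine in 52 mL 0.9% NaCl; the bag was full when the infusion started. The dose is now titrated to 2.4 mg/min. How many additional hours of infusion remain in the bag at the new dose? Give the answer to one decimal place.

Initial rate:
3 mg/min × 60 min/hr = 180 mg/hr
Concentration = 1528 mg ÷ 52 mL = 29.38462 mg/mL
Rate = 180 mg/hr ÷ 29.38462 mg/mL = 6.125654 mL/hr
Volume infused so far = 6.125654 mL/hr × 3.6 hr = 22.05236 mL
Volume remaining = 52 − 22.05236 = 29.94764 mL
New rate:
2.4 mg/min × 60 min/hr = 144 mg/hr
Rate = 144 mg/hr ÷ 29.38462 mg/mL = 4.900524 mL/hr
Time remaining = 29.94764 mL ÷ 4.900524 mL/hr = 6.111111 hr

6.1 hours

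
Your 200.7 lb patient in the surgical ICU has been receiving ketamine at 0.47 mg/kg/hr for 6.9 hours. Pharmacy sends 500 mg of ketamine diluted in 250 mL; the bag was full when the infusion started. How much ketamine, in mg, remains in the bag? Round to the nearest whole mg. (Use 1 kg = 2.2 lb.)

Weight = 200.7 lb ÷ 2.2 lb/kg = 91.22727 kg
Dose = 0.47 mg/kg/hr × 91.22727 kg = 42.87682 mg/hr
Concentration = 500 mg ÷ 250 mL = 2 mg/mL
Rate = 42.87682 mg/hr ÷ 2 mg/mL = 21.43841 mL/hr
Volume infused = 21.43841 mL/hr × 6.9 hr = 147.925 mL
Volume remaining = 250 − 147.925 = 102.075 mL
Drug remaining = 102.075 mL × 2 mg/mL = 204.15 mg

204 mg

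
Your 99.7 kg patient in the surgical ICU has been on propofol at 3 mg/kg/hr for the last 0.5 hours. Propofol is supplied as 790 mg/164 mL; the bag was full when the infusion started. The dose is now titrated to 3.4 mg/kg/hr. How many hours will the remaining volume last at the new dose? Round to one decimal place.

Initial rate:
Dose = 3 mg/kg/hr × 99.7 kg = 299.1 mg/hr
Concentration = 790 mg ÷ 164 mL = 4.817073 mg/mL
Rate = 299.1 mg/hr ÷ 4.817073 mg/mL = 62.09165 mL/hr
Volume infused so far = 62.09165 mL/hr × 0.5 hr = 31.04582 mL
Volume remaining = 164 − 31.04582 = 132.9542 mL
New rate:
Dose = 3.4 mg/kg/hr × 99.7 kg = 338.98 mg/hr
Rate = 338.98 mg/hr ÷ 4.817073 mg/mL = 70.37053 mL/hr
Time remaining = 132.9542 mL ÷ 70.37053 mL/hr = 1.889345 hr

1.9 hours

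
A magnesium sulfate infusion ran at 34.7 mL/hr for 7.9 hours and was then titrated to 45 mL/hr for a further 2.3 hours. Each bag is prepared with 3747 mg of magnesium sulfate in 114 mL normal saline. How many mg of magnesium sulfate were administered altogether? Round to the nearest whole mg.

12412 mg

Concentration = 3747 mg ÷ 114 mL = 32.86842 mg/mL
Stage 1: 34.7 mL/hr × 7.9 hr = 274.13 mL → 274.13 mL × 32.86842 mg/mL = 9010.22 mg
Stage 2: 45 mL/hr × 2.3 hr = 103.5 mL → 103.5 mL × 32.86842 mg/mL = 3401.882 mg
Total = 9010.22 + 3401.882 = 12412.1 mg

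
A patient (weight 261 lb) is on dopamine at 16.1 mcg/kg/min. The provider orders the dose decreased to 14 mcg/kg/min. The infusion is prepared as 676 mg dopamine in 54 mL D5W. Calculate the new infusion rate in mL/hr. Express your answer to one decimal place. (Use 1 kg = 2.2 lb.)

Weight = 261 lb ÷ 2.2 lb/kg = 118.6364 kg
Dose = 14 mcg/kg/min × 118.6364 kg = 1660.909 mcg/min
1660.909 mcg/min × 60 min/hr = 99654.55 mcg/hr
Concentration = 676 mg ÷ 54 mL = 12.51852 mg/mL = 12518.52 mcg/mL
Rate = 99654.55 mcg/hr ÷ 12518.52 mcg/mL = 7.96057 mL/hr

8.0 mL/hr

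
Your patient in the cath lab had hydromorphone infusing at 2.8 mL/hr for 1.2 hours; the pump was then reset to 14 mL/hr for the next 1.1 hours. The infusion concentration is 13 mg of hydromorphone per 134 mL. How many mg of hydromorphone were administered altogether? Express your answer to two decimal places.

1.82 mg

Concentration = 13 mg ÷ 134 mL = 0.09701493 mg/mL
Stage 1: 2.8 mL/hr × 1.2 hr = 3.36 mL → 3.36 mL × 0.09701493 mg/mL = 0.3259701 mg
Stage 2: 14 mL/hr × 1.1 hr = 15.4 mL → 15.4 mL × 0.09701493 mg/mL = 1.49403 mg
Total = 0.3259701 + 1.49403 = 1.82 mg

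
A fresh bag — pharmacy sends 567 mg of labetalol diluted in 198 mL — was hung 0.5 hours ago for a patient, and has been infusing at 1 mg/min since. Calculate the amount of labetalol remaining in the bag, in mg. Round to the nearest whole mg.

1 mg/min × 60 min/hr = 60 mg/hr
Concentration = 567 mg ÷ 198 mL = 2.863636 mg/mL
Rate = 60 mg/hr ÷ 2.863636 mg/mL = 20.95238 mL/hr
Volume infused = 20.95238 mL/hr × 0.5 hr = 10.47619 mL
Volume remaining = 198 − 10.47619 = 187.5238 mL
Drug remaining = 187.5238 mL × 2.863636 mg/mL = 537 mg

537 mg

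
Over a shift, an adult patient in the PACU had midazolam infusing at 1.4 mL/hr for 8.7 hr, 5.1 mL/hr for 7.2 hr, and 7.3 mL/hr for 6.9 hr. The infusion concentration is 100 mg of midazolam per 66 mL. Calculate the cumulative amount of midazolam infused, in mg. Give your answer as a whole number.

Concentration = 100 mg ÷ 66 mL = 1.515152 mg/mL
Stage 1: 1.4 mL/hr × 8.7 hr = 12.18 mL → 12.18 mL × 1.515152 mg/mL = 18.45455 mg
Stage 2: 5.1 mL/hr × 7.2 hr = 36.72 mL → 36.72 mL × 1.515152 mg/mL = 55.63636 mg
Stage 3: 7.3 mL/hr × 6.9 hr = 50.37 mL → 50.37 mL × 1.515152 mg/mL = 76.31818 mg
Total = 18.45455 + 55.63636 + 76.31818 = 150.4091 mg

150 mg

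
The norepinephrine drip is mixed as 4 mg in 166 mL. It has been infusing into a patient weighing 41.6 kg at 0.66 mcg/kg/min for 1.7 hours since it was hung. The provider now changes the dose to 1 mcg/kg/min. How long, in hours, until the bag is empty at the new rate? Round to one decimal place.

Initial rate:
Dose = 0.66 mcg/kg/min × 41.6 kg = 27.456 mcg/min
27.456 mcg/min × 60 min/hr = 1647.36 mcg/hr
Concentration = 4 mg ÷ 166 mL = 0.02409639 mg/mL = 24.09639 mcg/mL
Rate = 1647.36 mcg/hr ÷ 24.09639 mcg/mL = 68.36544 mL/hr
Volume infused so far = 68.36544 mL/hr × 1.7 hr = 116.2212 mL
Volume remaining = 166 − 116.2212 = 49.77875 mL
New rate:
Dose = 1 mcg/kg/min × 41.6 kg = 41.6 mcg/min
41.6 mcg/min × 60 min/hr = 2496 mcg/hr
Rate = 2496 mcg/hr ÷ 24.09639 mcg/mL = 103.584 mL/hr
Time remaining = 49.77875 mL ÷ 103.584 mL/hr = 0.4805641 hr

0.5 hours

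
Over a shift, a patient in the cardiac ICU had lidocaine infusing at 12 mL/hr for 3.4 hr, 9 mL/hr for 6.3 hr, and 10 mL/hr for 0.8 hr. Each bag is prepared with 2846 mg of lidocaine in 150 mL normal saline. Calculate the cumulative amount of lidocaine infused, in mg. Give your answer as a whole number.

Concentration = 2846 mg ÷ 150 mL = 18.97333 mg/mL
Stage 1: 12 mL/hr × 3.4 hr = 40.8 mL → 40.8 mL × 18.97333 mg/mL = 774.112 mg
Stage 2: 9 mL/hr × 6.3 hr = 56.7 mL → 56.7 mL × 18.97333 mg/mL = 1075.788 mg
Stage 3: 10 mL/hr × 0.8 hr = 8 mL → 8 mL × 18.97333 mg/mL = 151.7867 mg
Total = 774.112 + 1075.788 + 151.7867 = 2001.687 mg

2002 mg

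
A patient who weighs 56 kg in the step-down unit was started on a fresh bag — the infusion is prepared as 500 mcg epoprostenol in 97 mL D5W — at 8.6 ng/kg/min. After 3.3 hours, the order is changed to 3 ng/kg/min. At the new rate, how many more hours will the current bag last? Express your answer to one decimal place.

Initial rate:
Dose = 8.6 ng/kg/min × 56 kg = 481.6 ng/min
481.6 ng/min × 60 min/hr = 28896 ng/hr
Concentration = 500 mcg ÷ 97 mL = 5.154639 mcg/mL = 5154.639 ng/mL
Rate = 28896 ng/hr ÷ 5154.639 ng/mL = 5.605824 mL/hr
Volume infused so far = 5.605824 mL/hr × 3.3 hr = 18.49922 mL
Volume remaining = 97 − 18.49922 = 78.50078 mL
New rate:
Dose = 3 ng/kg/min × 56 kg = 168 ng/min
168 ng/min × 60 min/hr = 10080 ng/hr
Rate = 10080 ng/hr ÷ 5154.639 ng/mL = 1.95552 mL/hr
Time remaining = 78.50078 mL ÷ 1.95552 mL/hr = 40.14317 hr

40.1 hours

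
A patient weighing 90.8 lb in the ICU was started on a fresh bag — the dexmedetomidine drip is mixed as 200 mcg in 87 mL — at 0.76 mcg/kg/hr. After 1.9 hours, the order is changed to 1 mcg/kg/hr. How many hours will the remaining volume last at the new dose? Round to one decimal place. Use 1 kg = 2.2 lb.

Initial rate:
Weight = 90.8 lb ÷ 2.2 lb/kg = 41.27273 kg
Dose = 0.76 mcg/kg/hr × 41.27273 kg = 31.36727 mcg/hr
Concentration = 200 mcg ÷ 87 mL = 2.298851 mcg/mL
Rate = 31.36727 mcg/hr ÷ 2.298851 mcg/mL = 13.64476 mL/hr
Volume infused so far = 13.64476 mL/hr × 1.9 hr = 25.92505 mL
Volume remaining = 87 − 25.92505 = 61.07495 mL
New rate:
Dose = 1 mcg/kg/hr × 41.27273 kg = 41.27273 mcg/hr
Rate = 41.27273 mcg/hr ÷ 2.298851 mcg/mL = 17.95364 mL/hr
Time remaining = 61.07495 mL ÷ 17.95364 mL/hr = 3.401815 hr

3.4 hours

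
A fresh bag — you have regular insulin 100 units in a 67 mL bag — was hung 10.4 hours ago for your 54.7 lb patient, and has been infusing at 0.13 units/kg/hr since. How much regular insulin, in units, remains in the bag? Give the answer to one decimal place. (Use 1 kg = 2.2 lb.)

Weight = 54.7 lb ÷ 2.2 lb/kg = 24.86364 kg
Dose = 0.13 units/kg/hr × 24.86364 kg = 3.232273 units/hr
Concentration = 100 units ÷ 67 mL = 1.492537 units/mL
Rate = 3.232273 units/hr ÷ 1.492537 units/mL = 2.165623 mL/hr
Volume infused = 2.165623 mL/hr × 10.4 hr = 22.52248 mL
Volume remaining = 67 − 22.52248 = 44.47752 mL
Drug remaining = 44.47752 mL × 1.492537 units/mL = 66.38436 units

66.4 units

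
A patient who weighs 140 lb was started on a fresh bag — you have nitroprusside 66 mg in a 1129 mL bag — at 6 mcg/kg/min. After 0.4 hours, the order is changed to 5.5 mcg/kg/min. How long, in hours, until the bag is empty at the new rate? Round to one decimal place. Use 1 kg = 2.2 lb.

2.7 hours

Initial rate:
Weight = 140 lb ÷ 2.2 lb/kg = 63.63636 kg
Dose = 6 mcg/kg/min × 63.63636 kg = 381.8182 mcg/min
381.8182 mcg/min × 60 min/hr = 22909.09 mcg/hr
Concentration = 66 mg ÷ 1129 mL = 0.05845881 mg/mL = 58.45881 mcg/mL
Rate = 22909.09 mcg/hr ÷ 58.45881 mcg/mL = 391.8843 mL/hr
Volume infused so far = 391.8843 mL/hr × 0.4 hr = 156.7537 mL
Volume remaining = 1129 − 156.7537 = 972.2463 mL
New rate:
Dose = 5.5 mcg/kg/min × 63.63636 kg = 350 mcg/min
350 mcg/min × 60 min/hr = 21000 mcg/hr
Rate = 21000 mcg/hr ÷ 58.45881 mcg/mL = 359.2273 mL/hr
Time remaining = 972.2463 mL ÷ 359.2273 mL/hr = 2.706494 hr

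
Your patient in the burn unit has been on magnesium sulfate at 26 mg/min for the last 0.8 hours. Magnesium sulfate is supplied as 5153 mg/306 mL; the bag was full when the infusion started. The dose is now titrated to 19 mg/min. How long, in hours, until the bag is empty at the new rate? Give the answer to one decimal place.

Initial rate:
26 mg/min × 60 min/hr = 1560 mg/hr
Concentration = 5153 mg ÷ 306 mL = 16.83987 mg/mL
Rate = 1560 mg/hr ÷ 16.83987 mg/mL = 92.6373 mL/hr
Volume infused so far = 92.6373 mL/hr × 0.8 hr = 74.10984 mL
Volume remaining = 306 − 74.10984 = 231.8902 mL
New rate:
19 mg/min × 60 min/hr = 1140 mg/hr
Rate = 1140 mg/hr ÷ 16.83987 mg/mL = 67.69649 mL/hr
Time remaining = 231.8902 mL ÷ 67.69649 mL/hr = 3.425439 hr

3.4 hours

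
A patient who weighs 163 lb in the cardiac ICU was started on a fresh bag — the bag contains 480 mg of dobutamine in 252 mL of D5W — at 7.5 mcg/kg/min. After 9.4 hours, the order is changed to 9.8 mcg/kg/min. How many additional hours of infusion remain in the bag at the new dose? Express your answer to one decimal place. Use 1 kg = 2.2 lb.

3.8 hours

Initial rate:
Weight = 163 lb ÷ 2.2 lb/kg = 74.09091 kg
Dose = 7.5 mcg/kg/min × 74.09091 kg = 555.6818 mcg/min
555.6818 mcg/min × 60 min/hr = 33340.91 mcg/hr
Concentration = 480 mg ÷ 252 mL = 1.904762 mg/mL = 1904.762 mcg/mL
Rate = 33340.91 mcg/hr ÷ 1904.762 mcg/mL = 17.50398 mL/hr
Volume infused so far = 17.50398 mL/hr × 9.4 hr = 164.5374 mL
Volume remaining = 252 − 164.5374 = 87.46261 mL
New rate:
Dose = 9.8 mcg/kg/min × 74.09091 kg = 726.0909 mcg/min
726.0909 mcg/min × 60 min/hr = 43565.45 mcg/hr
Rate = 43565.45 mcg/hr ÷ 1904.762 mcg/mL = 22.87186 mL/hr
Time remaining = 87.46261 mL ÷ 22.87186 mL/hr = 3.824027 hr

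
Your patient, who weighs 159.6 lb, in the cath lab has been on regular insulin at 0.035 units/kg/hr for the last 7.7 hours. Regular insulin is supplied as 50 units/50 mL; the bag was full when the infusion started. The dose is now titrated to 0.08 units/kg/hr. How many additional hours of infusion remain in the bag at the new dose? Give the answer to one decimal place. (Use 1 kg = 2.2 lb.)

Initial rate:
Weight = 159.6 lb ÷ 2.2 lb/kg = 72.54545 kg
Dose = 0.035 units/kg/hr × 72.54545 kg = 2.539091 units/hr
Concentration = 50 units ÷ 50 mL = 1 units/mL
Rate = 2.539091 units/hr ÷ 1 units/mL = 2.539091 mL/hr
Volume infused so far = 2.539091 mL/hr × 7.7 hr = 19.551 mL
Volume remaining = 50 − 19.551 = 30.449 mL
New rate:
Dose = 0.08 units/kg/hr × 72.54545 kg = 5.803636 units/hr
Rate = 5.803636 units/hr ÷ 1 units/mL = 5.803636 mL/hr
Time remaining = 30.449 mL ÷ 5.803636 mL/hr = 5.246538 hr

5.2 hours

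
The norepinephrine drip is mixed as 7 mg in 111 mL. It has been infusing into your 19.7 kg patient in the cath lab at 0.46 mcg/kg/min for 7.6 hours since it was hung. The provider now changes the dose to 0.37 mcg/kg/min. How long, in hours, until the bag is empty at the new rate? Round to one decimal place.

Initial rate:
Dose = 0.46 mcg/kg/min × 19.7 kg = 9.062 mcg/min
9.062 mcg/min × 60 min/hr = 543.72 mcg/hr
Concentration = 7 mg ÷ 111 mL = 0.06306306 mg/mL = 63.06306 mcg/mL
Rate = 543.72 mcg/hr ÷ 63.06306 mcg/mL = 8.621846 mL/hr
Volume infused so far = 8.621846 mL/hr × 7.6 hr = 65.52603 mL
Volume remaining = 111 − 65.52603 = 45.47397 mL
New rate:
Dose = 0.37 mcg/kg/min × 19.7 kg = 7.289 mcg/min
7.289 mcg/min × 60 min/hr = 437.34 mcg/hr
Rate = 437.34 mcg/hr ÷ 63.06306 mcg/mL = 6.934963 mL/hr
Time remaining = 45.47397 mL ÷ 6.934963 mL/hr = 6.557205 hr

6.6 hours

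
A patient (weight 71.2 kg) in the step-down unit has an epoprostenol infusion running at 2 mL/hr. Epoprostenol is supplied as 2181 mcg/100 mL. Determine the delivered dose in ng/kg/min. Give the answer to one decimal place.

10.2 ng/kg/min

Concentration = 2181 mcg ÷ 100 mL = 21.81 mcg/mL = 21810 ng/mL
Drug rate = 2 mL/hr × 21810 ng/mL = 43620 ng/hr
43620 ng/hr ÷ 60 min/hr = 727 ng/min
727 ng/min ÷ 71.2 kg = 10.21067 ng/kg/min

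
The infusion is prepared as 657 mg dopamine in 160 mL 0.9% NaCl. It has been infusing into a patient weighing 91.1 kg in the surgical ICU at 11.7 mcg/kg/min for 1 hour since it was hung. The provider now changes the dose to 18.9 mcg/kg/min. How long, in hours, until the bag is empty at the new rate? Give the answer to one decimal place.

5.7 hours

Initial rate:
Dose = 11.7 mcg/kg/min × 91.1 kg = 1065.87 mcg/min
1065.87 mcg/min × 60 min/hr = 63952.2 mcg/hr
Concentration = 657 mg ÷ 160 mL = 4.10625 mg/mL = 4106.25 mcg/mL
Rate = 63952.2 mcg/hr ÷ 4106.25 mcg/mL = 15.57436 mL/hr
Volume infused so far = 15.57436 mL/hr × 1 hr = 15.57436 mL
Volume remaining = 160 − 15.57436 = 144.4256 mL
New rate:
Dose = 18.9 mcg/kg/min × 91.1 kg = 1721.79 mcg/min
1721.79 mcg/min × 60 min/hr = 103307.4 mcg/hr
Rate = 103307.4 mcg/hr ÷ 4106.25 mcg/mL = 25.15858 mL/hr
Time remaining = 144.4256 mL ÷ 25.15858 mL/hr = 5.740613 hr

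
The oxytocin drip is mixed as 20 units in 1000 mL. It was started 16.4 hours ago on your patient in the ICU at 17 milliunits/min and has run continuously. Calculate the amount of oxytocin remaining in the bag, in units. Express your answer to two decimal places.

3.27 units

17 milliunits/min × 60 min/hr = 1020 milliunits/hr
Concentration = 20 units ÷ 1000 mL = 0.02 units/mL = 20 milliunits/mL
Rate = 1020 milliunits/hr ÷ 20 milliunits/mL = 51 mL/hr
Volume infused = 51 mL/hr × 16.4 hr = 836.4 mL
Volume remaining = 1000 − 836.4 = 163.6 mL
Drug remaining = 163.6 mL × 20 milliunits/mL = 3272 milliunits = 3.272 units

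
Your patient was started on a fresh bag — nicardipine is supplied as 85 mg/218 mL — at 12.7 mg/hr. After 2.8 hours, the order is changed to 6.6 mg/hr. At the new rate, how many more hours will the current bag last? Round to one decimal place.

Initial rate:
Concentration = 85 mg ÷ 218 mL = 0.3899083 mg/mL
Rate = 12.7 mg/hr ÷ 0.3899083 mg/mL = 32.57176 mL/hr
Volume infused so far = 32.57176 mL/hr × 2.8 hr = 91.20094 mL
Volume remaining = 218 − 91.20094 = 126.7991 mL
New rate:
Rate = 6.6 mg/hr ÷ 0.3899083 mg/mL = 16.92706 mL/hr
Time remaining = 126.7991 mL ÷ 16.92706 mL/hr = 7.490909 hr

7.5 hours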